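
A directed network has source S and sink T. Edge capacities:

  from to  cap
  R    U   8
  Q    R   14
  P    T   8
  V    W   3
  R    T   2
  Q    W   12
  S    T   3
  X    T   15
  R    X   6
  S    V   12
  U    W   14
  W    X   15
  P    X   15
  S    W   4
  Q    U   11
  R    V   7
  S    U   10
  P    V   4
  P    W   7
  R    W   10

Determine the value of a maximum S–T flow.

18

Augment S→T: bottleneck 3, flow now 3.
Augment S→W→X→T: bottleneck 4, flow now 7.
Augment S→U→W→X→T: bottleneck 10, flow now 17.
Augment S→V→W→X→T: bottleneck 1, flow now 18.
No augmenting path remains; maximum flow = 18.
In the residual graph, reachable from S: {S, U, V, W}.
Min-cut edges: S→T (3), W→X (15); capacity 3 + 15 = 18.
This cut is saturated, so no flow can exceed 18.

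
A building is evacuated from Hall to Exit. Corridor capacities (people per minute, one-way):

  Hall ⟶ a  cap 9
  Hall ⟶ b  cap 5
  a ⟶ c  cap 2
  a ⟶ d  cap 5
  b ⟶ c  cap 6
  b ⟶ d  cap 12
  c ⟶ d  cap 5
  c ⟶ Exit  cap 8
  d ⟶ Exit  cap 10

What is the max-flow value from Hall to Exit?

12

Augment Hall→a→c→Exit: bottleneck 2, flow now 2.
Augment Hall→a→d→Exit: bottleneck 5, flow now 7.
Augment Hall→b→c→Exit: bottleneck 5, flow now 12.
No augmenting path remains; maximum flow = 12.
In the residual graph, reachable from Hall: {Hall, a}.
Min-cut edges: Hall→b (5), a→c (2), a→d (5); capacity 5 + 2 + 5 = 12.
This cut is saturated, so no flow can exceed 12.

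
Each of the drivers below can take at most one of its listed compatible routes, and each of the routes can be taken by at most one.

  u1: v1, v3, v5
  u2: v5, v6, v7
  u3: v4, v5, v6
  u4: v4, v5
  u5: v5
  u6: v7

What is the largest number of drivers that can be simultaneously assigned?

5

Unit-capacity flow: source→left, listed edges, right→sink; max matching = max flow.
Augmenting path u1→v1 (+1); matched 1.
Augmenting path u2→v5 (+1); matched 2.
Augmenting path u3→v4 (+1); matched 3.
Augmenting path u6→v7 (+1); matched 4.
Augmenting path u4→v4→u3→v6 (+1); matched 5.
No augmenting path remains; maximum matching = 5.
König certificate: {u1, v4, v5, v6, v7} is a vertex cover of size 5 (every listed pair touches it), so no matching can be larger.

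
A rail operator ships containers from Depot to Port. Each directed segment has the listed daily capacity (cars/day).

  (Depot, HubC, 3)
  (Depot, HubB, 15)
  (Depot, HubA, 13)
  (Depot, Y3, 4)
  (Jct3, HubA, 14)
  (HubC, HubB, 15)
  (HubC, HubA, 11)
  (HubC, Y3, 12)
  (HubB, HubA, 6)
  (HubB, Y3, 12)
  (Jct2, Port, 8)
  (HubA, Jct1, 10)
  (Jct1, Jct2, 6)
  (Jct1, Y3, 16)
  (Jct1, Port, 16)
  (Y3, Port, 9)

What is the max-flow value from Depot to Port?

19

Augment Depot→Y3→Port: bottleneck 4, flow now 4.
Augment Depot→HubC→Y3→Port: bottleneck 3, flow now 7.
Augment Depot→HubB→Y3→Port: bottleneck 2, flow now 9.
Augment Depot→HubA→Jct1→Port: bottleneck 10, flow now 19.
No augmenting path remains; maximum flow = 19.
In the residual graph, reachable from Depot: {Depot, HubC, HubB, HubA, Y3}.
Min-cut edges: HubA→Jct1 (10), Y3→Port (9); capacity 10 + 9 = 19.
This cut is saturated, so no flow can exceed 19.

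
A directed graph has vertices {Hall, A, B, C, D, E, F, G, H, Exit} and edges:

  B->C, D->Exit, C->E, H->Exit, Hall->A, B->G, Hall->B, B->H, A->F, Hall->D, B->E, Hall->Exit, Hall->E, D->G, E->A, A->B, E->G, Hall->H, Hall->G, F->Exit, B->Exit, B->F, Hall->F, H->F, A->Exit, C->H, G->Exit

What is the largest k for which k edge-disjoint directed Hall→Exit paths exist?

Assign every edge capacity 1; by Menger, the answer equals the max flow.
Path Hall→Exit (+1); total 1.
Path Hall→A→Exit (+1); total 2.
Path Hall→B→Exit (+1); total 3.
Path Hall→D→Exit (+1); total 4.
Path Hall→F→Exit (+1); total 5.
Path Hall→G→Exit (+1); total 6.
Path Hall→H→Exit (+1); total 7.
No residual Hall→Exit path; max flow = 7.
Certifying cut of size 7: {A→Exit, B→Exit, F→Exit, G→Exit, H→Exit, Hall→D, Hall→Exit}.

7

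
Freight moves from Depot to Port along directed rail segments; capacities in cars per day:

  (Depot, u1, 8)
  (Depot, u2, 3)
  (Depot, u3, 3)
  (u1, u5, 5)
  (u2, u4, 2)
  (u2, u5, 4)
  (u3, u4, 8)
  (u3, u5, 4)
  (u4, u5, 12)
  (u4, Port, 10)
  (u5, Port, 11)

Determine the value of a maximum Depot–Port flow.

11

Augment Depot→u1→u5→Port: bottleneck 5, flow now 5.
Augment Depot→u2→u4→Port: bottleneck 2, flow now 7.
Augment Depot→u2→u5→Port: bottleneck 1, flow now 8.
Augment Depot→u3→u4→Port: bottleneck 3, flow now 11.
No augmenting path remains; maximum flow = 11.
In the residual graph, reachable from Depot: {Depot, u1}.
Min-cut edges: Depot→u2 (3), Depot→u3 (3), u1→u5 (5); capacity 3 + 3 + 5 = 11.
This cut is saturated, so no flow can exceed 11.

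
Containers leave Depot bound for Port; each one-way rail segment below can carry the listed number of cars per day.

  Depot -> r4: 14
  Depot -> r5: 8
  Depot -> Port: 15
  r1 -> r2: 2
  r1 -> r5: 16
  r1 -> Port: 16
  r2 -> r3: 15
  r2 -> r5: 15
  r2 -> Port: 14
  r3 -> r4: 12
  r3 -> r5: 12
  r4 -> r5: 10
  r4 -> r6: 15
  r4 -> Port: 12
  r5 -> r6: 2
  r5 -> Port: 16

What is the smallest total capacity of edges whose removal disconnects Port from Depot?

Augment Depot→Port: bottleneck 15, flow now 15.
Augment Depot→r4→Port: bottleneck 12, flow now 27.
Augment Depot→r5→Port: bottleneck 8, flow now 35.
Augment Depot→r4→r5→Port: bottleneck 2, flow now 37.
No augmenting path remains; maximum flow = 37.
By max-flow min-cut, the minimum cut capacity equals the max flow.
In the residual graph, reachable from Depot: {Depot}.
Min-cut edges: Depot→r4 (14), Depot→r5 (8), Depot→Port (15); capacity 14 + 8 + 15 = 37.

37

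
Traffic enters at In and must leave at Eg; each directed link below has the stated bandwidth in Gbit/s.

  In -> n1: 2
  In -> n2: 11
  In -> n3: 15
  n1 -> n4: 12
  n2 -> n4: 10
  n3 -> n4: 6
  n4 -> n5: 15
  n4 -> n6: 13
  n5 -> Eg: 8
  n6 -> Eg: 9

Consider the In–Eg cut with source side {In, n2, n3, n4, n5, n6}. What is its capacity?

19

Edges leaving {In, n2, n3, n4, n5, n6}: In→n1 (2), n5→Eg (8), n6→Eg (9).
Cut capacity = 2 + 8 + 9 = 19.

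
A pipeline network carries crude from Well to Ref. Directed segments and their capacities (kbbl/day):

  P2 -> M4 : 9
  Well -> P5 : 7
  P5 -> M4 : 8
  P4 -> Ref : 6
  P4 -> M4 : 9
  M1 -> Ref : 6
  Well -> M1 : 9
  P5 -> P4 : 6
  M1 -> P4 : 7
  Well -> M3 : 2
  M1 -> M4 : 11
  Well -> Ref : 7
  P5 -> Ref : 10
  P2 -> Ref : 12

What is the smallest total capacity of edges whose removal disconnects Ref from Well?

Augment Well→Ref: bottleneck 7, flow now 7.
Augment Well→M1→Ref: bottleneck 6, flow now 13.
Augment Well→P5→Ref: bottleneck 7, flow now 20.
Augment Well→M1→P4→Ref: bottleneck 3, flow now 23.
No augmenting path remains; maximum flow = 23.
By max-flow min-cut, the minimum cut capacity equals the max flow.
In the residual graph, reachable from Well: {Well, M3}.
Min-cut edges: Well→M1 (9), Well→P5 (7), Well→Ref (7); capacity 9 + 7 + 7 = 23.

23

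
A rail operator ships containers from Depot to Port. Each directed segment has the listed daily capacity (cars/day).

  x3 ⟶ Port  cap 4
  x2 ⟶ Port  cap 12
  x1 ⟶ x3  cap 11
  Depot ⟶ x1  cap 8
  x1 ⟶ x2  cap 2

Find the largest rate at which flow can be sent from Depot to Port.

6

Augment Depot→x1→x2→Port: bottleneck 2, flow now 2.
Augment Depot→x1→x3→Port: bottleneck 4, flow now 6.
No augmenting path remains; maximum flow = 6.
In the residual graph, reachable from Depot: {Depot, x1, x3}.
Min-cut edges: x1→x2 (2), x3→Port (4); capacity 2 + 4 = 6.
This cut is saturated, so no flow can exceed 6.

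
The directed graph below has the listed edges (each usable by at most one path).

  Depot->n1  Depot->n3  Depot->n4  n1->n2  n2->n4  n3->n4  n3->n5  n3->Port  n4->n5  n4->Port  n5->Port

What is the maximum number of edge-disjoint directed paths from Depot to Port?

Assign every edge capacity 1; by Menger, the answer equals the max flow.
Path Depot→n3→Port (+1); total 1.
Path Depot→n4→Port (+1); total 2.
Path Depot→n1→n2→n4→n5→Port (+1); total 3.
No residual Depot→Port path; max flow = 3.
Certifying cut of size 3: {Depot→n1, Depot→n3, Depot→n4}.

3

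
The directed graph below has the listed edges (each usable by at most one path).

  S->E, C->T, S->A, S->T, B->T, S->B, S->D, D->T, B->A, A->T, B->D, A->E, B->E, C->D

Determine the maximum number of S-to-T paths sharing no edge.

4

Assign every edge capacity 1; by Menger, the answer equals the max flow.
Path S→T (+1); total 1.
Path S→A→T (+1); total 2.
Path S→B→T (+1); total 3.
Path S→D→T (+1); total 4.
No residual S→T path; max flow = 4.
Certifying cut of size 4: {S→A, S→B, S→D, S→T}.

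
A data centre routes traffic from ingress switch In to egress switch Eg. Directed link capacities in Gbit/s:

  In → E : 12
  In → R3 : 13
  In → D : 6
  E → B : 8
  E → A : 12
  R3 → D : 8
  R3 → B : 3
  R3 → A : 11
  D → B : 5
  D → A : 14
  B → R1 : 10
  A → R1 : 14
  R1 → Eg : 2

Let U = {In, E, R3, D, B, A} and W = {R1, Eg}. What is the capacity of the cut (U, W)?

24

Edges leaving {In, E, R3, D, B, A}: B→R1 (10), A→R1 (14).
Cut capacity = 10 + 14 = 24.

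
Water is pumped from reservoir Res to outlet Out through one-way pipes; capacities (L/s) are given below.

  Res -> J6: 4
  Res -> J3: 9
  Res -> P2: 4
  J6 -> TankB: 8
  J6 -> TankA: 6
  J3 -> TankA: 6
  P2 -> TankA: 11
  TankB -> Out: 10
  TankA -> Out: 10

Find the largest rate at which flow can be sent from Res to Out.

Augment Res→J6→TankB→Out: bottleneck 4, flow now 4.
Augment Res→J3→TankA→Out: bottleneck 6, flow now 10.
Augment Res→P2→TankA→Out: bottleneck 4, flow now 14.
No augmenting path remains; maximum flow = 14.
In the residual graph, reachable from Res: {Res, J3}.
Min-cut edges: Res→J6 (4), Res→P2 (4), J3→TankA (6); capacity 4 + 4 + 6 = 14.
This cut is saturated, so no flow can exceed 14.

14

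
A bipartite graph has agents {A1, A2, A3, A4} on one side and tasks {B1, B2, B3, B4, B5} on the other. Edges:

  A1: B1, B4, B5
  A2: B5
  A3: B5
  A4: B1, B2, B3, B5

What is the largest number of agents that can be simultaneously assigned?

3

Unit-capacity flow: source→left, listed edges, right→sink; max matching = max flow.
Augmenting path A1→B1 (+1); matched 1.
Augmenting path A2→B5 (+1); matched 2.
Augmenting path A4→B2 (+1); matched 3.
No augmenting path remains; maximum matching = 3.
König certificate: {A1, A4, B5} is a vertex cover of size 3 (every listed pair touches it), so no matching can be larger.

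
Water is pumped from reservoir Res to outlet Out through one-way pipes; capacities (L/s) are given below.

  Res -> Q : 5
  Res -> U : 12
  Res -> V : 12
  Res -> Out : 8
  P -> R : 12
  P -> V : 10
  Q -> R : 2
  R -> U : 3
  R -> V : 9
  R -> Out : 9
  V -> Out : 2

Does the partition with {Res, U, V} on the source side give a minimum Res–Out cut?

Given cut capacity: 5 + 8 + 2 = 15.
Augment Res→Out: bottleneck 8, flow now 8.
Augment Res→V→Out: bottleneck 2, flow now 10.
Augment Res→Q→R→Out: bottleneck 2, flow now 12.
No augmenting path remains; maximum flow = 12.
In the residual graph, reachable from Res: {Res, Q, U, V}.
Min-cut edges: Res→Out (8), Q→R (2), V→Out (2); capacity 8 + 2 + 2 = 12.
Cut capacity 15 exceeds the max flow 12, so it is not minimum.

No — its capacity is 15, but the minimum cut has capacity 12.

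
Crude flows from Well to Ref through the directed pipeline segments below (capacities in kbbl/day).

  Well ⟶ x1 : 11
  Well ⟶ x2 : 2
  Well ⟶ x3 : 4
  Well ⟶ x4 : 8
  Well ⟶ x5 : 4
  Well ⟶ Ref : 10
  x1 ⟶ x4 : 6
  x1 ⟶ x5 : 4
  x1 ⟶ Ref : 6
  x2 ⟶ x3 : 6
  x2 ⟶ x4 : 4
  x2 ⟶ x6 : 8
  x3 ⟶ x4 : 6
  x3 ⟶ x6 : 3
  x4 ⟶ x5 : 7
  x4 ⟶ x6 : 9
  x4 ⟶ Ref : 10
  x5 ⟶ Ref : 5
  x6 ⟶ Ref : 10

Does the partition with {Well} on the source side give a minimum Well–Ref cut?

Given cut capacity: 11 + 2 + 4 + 8 + 4 + 10 = 39.
Augment Well→Ref: bottleneck 10, flow now 10.
Augment Well→x1→Ref: bottleneck 6, flow now 16.
Augment Well→x4→Ref: bottleneck 8, flow now 24.
Augment Well→x5→Ref: bottleneck 4, flow now 28.
Augment Well→x1→x4→Ref: bottleneck 2, flow now 30.
Augment Well→x1→x5→Ref: bottleneck 1, flow now 31.
Augment Well→x2→x6→Ref: bottleneck 2, flow now 33.
Augment Well→x3→x6→Ref: bottleneck 3, flow now 36.
Augment Well→x1→x4→x6→Ref: bottleneck 2, flow now 38.
Augment Well→x3→x4→x6→Ref: bottleneck 1, flow now 39.
No augmenting path remains; maximum flow = 39.
Cut capacity 39 equals the max flow, so it is a minimum cut.

Yes — it is a minimum cut (capacity 39).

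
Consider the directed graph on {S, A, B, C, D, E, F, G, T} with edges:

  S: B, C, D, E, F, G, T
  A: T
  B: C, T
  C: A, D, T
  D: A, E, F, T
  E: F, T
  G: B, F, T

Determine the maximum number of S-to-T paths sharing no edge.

Assign every edge capacity 1; by Menger, the answer equals the max flow.
Path S→T (+1); total 1.
Path S→B→T (+1); total 2.
Path S→C→T (+1); total 3.
Path S→D→T (+1); total 4.
Path S→E→T (+1); total 5.
Path S→G→T (+1); total 6.
No residual S→T path; max flow = 6.
Certifying cut of size 6: {S→B, S→C, S→D, S→E, S→G, S→T}.

6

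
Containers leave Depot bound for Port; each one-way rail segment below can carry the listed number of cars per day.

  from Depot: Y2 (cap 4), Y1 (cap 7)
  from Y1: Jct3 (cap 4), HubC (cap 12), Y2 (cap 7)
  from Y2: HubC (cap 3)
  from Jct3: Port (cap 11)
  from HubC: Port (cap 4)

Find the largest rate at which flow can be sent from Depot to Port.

Augment Depot→Y1→Jct3→Port: bottleneck 4, flow now 4.
Augment Depot→Y1→HubC→Port: bottleneck 3, flow now 7.
Augment Depot→Y2→HubC→Port: bottleneck 1, flow now 8.
No augmenting path remains; maximum flow = 8.
In the residual graph, reachable from Depot: {Depot, Y1, Y2, HubC}.
Min-cut edges: Y1→Jct3 (4), HubC→Port (4); capacity 4 + 4 = 8.
This cut is saturated, so no flow can exceed 8.

8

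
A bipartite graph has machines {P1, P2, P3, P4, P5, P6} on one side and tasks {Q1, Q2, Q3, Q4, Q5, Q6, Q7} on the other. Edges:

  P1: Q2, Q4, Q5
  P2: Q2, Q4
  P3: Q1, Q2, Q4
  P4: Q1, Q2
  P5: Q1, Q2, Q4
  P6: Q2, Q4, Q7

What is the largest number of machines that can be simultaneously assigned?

5

Unit-capacity flow: source→left, listed edges, right→sink; max matching = max flow.
Augmenting path P1→Q2 (+1); matched 1.
Augmenting path P2→Q4 (+1); matched 2.
Augmenting path P3→Q1 (+1); matched 3.
Augmenting path P6→Q7 (+1); matched 4.
Augmenting path P4→Q2→P1→Q5 (+1); matched 5.
No augmenting path remains; maximum matching = 5.
König certificate: {P1, P6, Q1, Q2, Q4} is a vertex cover of size 5 (every listed pair touches it), so no matching can be larger.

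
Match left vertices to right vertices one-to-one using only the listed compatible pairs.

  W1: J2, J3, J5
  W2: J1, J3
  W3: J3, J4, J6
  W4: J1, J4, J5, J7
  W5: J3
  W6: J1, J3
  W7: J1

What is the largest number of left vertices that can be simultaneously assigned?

Unit-capacity flow: source→left, listed edges, right→sink; max matching = max flow.
Augmenting path W1→J2 (+1); matched 1.
Augmenting path W2→J1 (+1); matched 2.
Augmenting path W3→J3 (+1); matched 3.
Augmenting path W4→J4 (+1); matched 4.
Augmenting path W5→J3→W3→J6 (+1); matched 5.
No augmenting path remains; maximum matching = 5.
König certificate: {W1, W3, W4, J1, J3} is a vertex cover of size 5 (every listed pair touches it), so no matching can be larger.

5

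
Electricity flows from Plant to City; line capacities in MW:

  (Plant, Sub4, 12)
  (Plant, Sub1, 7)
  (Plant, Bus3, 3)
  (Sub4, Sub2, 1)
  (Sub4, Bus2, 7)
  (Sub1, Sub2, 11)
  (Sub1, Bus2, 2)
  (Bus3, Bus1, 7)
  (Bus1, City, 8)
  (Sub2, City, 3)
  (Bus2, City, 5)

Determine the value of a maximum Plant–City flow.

Augment Plant→Sub4→Sub2→City: bottleneck 1, flow now 1.
Augment Plant→Sub4→Bus2→City: bottleneck 5, flow now 6.
Augment Plant→Sub1→Sub2→City: bottleneck 2, flow now 8.
Augment Plant→Bus3→Bus1→City: bottleneck 3, flow now 11.
No augmenting path remains; maximum flow = 11.
In the residual graph, reachable from Plant: {Plant, Sub4, Sub1, Sub2, Bus2}.
Min-cut edges: Plant→Bus3 (3), Sub2→City (3), Bus2→City (5); capacity 3 + 3 + 5 = 11.
This cut is saturated, so no flow can exceed 11.

11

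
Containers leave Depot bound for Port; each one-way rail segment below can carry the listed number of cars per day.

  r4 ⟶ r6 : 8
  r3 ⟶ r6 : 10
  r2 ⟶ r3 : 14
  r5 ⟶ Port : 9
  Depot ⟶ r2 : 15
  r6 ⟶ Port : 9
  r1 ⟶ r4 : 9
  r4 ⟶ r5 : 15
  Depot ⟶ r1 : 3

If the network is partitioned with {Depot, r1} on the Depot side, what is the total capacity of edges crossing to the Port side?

24

Edges leaving {Depot, r1}: Depot→r2 (15), r1→r4 (9).
Cut capacity = 15 + 9 = 24.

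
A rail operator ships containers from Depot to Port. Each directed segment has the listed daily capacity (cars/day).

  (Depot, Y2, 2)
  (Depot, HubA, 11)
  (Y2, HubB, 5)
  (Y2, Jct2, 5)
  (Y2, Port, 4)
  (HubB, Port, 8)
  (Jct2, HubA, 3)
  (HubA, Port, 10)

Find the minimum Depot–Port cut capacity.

12

Augment Depot→Y2→Port: bottleneck 2, flow now 2.
Augment Depot→HubA→Port: bottleneck 10, flow now 12.
No augmenting path remains; maximum flow = 12.
By max-flow min-cut, the minimum cut capacity equals the max flow.
In the residual graph, reachable from Depot: {Depot, HubA}.
Min-cut edges: Depot→Y2 (2), HubA→Port (10); capacity 2 + 10 = 12.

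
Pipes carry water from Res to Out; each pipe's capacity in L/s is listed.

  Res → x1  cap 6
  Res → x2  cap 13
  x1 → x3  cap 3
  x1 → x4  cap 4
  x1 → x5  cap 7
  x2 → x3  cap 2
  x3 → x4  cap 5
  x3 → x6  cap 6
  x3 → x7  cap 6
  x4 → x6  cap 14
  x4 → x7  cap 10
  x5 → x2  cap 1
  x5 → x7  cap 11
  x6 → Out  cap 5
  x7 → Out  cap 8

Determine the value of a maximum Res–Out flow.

Augment Res→x1→x3→x6→Out: bottleneck 3, flow now 3.
Augment Res→x1→x4→x6→Out: bottleneck 2, flow now 5.
Augment Res→x1→x4→x7→Out: bottleneck 1, flow now 6.
Augment Res→x2→x3→x7→Out: bottleneck 2, flow now 8.
No augmenting path remains; maximum flow = 8.
In the residual graph, reachable from Res: {Res, x2}.
Min-cut edges: Res→x1 (6), x2→x3 (2); capacity 6 + 2 = 8.
This cut is saturated, so no flow can exceed 8.

8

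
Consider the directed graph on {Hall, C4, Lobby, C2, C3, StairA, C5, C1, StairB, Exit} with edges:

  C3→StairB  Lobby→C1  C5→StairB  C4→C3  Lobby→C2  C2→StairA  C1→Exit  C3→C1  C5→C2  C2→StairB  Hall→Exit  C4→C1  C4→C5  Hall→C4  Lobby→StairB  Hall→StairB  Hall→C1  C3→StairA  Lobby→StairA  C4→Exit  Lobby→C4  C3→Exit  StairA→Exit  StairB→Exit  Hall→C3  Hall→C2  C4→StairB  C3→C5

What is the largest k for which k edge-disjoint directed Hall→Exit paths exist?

Assign every edge capacity 1; by Menger, the answer equals the max flow.
Path Hall→Exit (+1); total 1.
Path Hall→C4→Exit (+1); total 2.
Path Hall→C3→Exit (+1); total 3.
Path Hall→C1→Exit (+1); total 4.
Path Hall→StairB→Exit (+1); total 5.
Path Hall→C2→StairA→Exit (+1); total 6.
No residual Hall→Exit path; max flow = 6.
Certifying cut of size 6: {Hall→C1, Hall→C2, Hall→C3, Hall→C4, Hall→Exit, Hall→StairB}.

6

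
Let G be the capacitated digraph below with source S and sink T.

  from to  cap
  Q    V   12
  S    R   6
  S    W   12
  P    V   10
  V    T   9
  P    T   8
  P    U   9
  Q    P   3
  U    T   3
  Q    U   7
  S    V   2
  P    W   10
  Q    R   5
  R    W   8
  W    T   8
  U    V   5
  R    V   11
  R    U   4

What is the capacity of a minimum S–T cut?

16

Augment S→V→T: bottleneck 2, flow now 2.
Augment S→W→T: bottleneck 8, flow now 10.
Augment S→R→U→T: bottleneck 3, flow now 13.
Augment S→R→V→T: bottleneck 3, flow now 16.
No augmenting path remains; maximum flow = 16.
By max-flow min-cut, the minimum cut capacity equals the max flow.
In the residual graph, reachable from S: {S, W}.
Min-cut edges: S→R (6), S→V (2), W→T (8); capacity 6 + 2 + 8 = 16.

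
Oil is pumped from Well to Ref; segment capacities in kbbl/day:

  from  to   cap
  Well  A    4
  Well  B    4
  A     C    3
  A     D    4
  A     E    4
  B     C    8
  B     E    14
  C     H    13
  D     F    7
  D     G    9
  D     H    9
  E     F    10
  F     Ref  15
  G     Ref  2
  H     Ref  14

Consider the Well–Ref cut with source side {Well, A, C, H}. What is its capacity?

26

Edges leaving {Well, A, C, H}: Well→B (4), A→D (4), A→E (4), H→Ref (14).
Cut capacity = 4 + 4 + 4 + 14 = 26.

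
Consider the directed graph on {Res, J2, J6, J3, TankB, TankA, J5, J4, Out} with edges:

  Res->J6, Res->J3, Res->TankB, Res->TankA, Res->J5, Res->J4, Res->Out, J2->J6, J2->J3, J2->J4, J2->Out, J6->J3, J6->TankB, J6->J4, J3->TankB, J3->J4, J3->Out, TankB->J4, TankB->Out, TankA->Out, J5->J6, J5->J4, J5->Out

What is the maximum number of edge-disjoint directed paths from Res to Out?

Assign every edge capacity 1; by Menger, the answer equals the max flow.
Path Res→Out (+1); total 1.
Path Res→J3→Out (+1); total 2.
Path Res→TankB→Out (+1); total 3.
Path Res→TankA→Out (+1); total 4.
Path Res→J5→Out (+1); total 5.
No residual Res→Out path; max flow = 5.
Certifying cut of size 5: {J3→Out, Res→J5, Res→Out, Res→TankA, TankB→Out}.

5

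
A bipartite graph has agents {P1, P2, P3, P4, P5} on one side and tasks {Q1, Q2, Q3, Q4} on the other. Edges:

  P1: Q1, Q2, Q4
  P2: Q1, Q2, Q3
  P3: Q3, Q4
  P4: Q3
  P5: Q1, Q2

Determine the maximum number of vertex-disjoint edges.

Unit-capacity flow: source→left, listed edges, right→sink; max matching = max flow.
Augmenting path P1→Q1 (+1); matched 1.
Augmenting path P2→Q2 (+1); matched 2.
Augmenting path P3→Q3 (+1); matched 3.
Augmenting path P4→Q3→P3→Q4 (+1); matched 4.
No augmenting path remains; maximum matching = 4.
König certificate: {Q1, Q2, Q3, Q4} is a vertex cover of size 4 (every listed pair touches it), so no matching can be larger.

4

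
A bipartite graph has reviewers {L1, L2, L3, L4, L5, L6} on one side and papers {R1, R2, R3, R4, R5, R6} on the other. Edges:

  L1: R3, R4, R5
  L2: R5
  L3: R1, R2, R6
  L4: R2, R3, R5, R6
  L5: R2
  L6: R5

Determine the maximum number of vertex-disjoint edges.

5

Unit-capacity flow: source→left, listed edges, right→sink; max matching = max flow.
Augmenting path L1→R3 (+1); matched 1.
Augmenting path L2→R5 (+1); matched 2.
Augmenting path L3→R1 (+1); matched 3.
Augmenting path L4→R2 (+1); matched 4.
Augmenting path L5→R2→L4→R6 (+1); matched 5.
No augmenting path remains; maximum matching = 5.
König certificate: {L1, L3, L4, L5, R5} is a vertex cover of size 5 (every listed pair touches it), so no matching can be larger.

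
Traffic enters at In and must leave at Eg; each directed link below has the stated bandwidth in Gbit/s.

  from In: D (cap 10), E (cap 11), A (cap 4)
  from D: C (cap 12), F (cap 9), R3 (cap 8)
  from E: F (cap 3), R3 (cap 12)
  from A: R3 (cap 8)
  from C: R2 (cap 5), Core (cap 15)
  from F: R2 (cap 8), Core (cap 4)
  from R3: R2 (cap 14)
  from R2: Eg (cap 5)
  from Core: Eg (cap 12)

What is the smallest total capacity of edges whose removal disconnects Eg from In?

Augment In→D→C→R2→Eg: bottleneck 5, flow now 5.
Augment In→D→C→Core→Eg: bottleneck 5, flow now 10.
Augment In→E→F→Core→Eg: bottleneck 3, flow now 13.
Augment In→E→R3→R2→C→Core→Eg: bottleneck 4, flow now 17. (uses reverse residual edge)
No augmenting path remains; maximum flow = 17.
By max-flow min-cut, the minimum cut capacity equals the max flow.
In the residual graph, reachable from In: {In, D, E, A, C, F, R3, R2, Core}.
Min-cut edges: R2→Eg (5), Core→Eg (12); capacity 5 + 12 = 17.

17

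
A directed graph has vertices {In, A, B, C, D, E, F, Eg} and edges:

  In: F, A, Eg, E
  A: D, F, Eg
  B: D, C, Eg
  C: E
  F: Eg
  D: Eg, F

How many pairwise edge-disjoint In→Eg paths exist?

3

Assign every edge capacity 1; by Menger, the answer equals the max flow.
Path In→Eg (+1); total 1.
Path In→A→Eg (+1); total 2.
Path In→F→Eg (+1); total 3.
No residual In→Eg path; max flow = 3.
Certifying cut of size 3: {In→A, In→Eg, In→F}.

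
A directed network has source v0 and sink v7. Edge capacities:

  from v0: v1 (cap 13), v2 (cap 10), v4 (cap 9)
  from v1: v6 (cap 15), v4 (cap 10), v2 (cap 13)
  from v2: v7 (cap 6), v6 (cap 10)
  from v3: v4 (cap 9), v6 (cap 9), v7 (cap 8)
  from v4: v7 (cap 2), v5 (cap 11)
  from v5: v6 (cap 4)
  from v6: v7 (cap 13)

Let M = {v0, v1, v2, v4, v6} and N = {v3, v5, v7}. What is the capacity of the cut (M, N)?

32

Edges leaving {v0, v1, v2, v4, v6}: v2→v7 (6), v4→v5 (11), v4→v7 (2), v6→v7 (13).
Cut capacity = 6 + 11 + 2 + 13 = 32.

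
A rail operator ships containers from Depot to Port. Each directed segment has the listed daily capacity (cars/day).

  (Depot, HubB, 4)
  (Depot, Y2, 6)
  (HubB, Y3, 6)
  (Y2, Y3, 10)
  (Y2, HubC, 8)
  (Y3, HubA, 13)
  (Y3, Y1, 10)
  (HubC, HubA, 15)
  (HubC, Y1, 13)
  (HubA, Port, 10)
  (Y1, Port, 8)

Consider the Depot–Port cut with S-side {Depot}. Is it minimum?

Yes — it is a minimum cut (capacity 10).

Given cut capacity: 4 + 6 = 10.
Augment Depot→HubB→Y3→HubA→Port: bottleneck 4, flow now 4.
Augment Depot→Y2→Y3→HubA→Port: bottleneck 6, flow now 10.
No augmenting path remains; maximum flow = 10.
Cut capacity 10 equals the max flow, so it is a minimum cut.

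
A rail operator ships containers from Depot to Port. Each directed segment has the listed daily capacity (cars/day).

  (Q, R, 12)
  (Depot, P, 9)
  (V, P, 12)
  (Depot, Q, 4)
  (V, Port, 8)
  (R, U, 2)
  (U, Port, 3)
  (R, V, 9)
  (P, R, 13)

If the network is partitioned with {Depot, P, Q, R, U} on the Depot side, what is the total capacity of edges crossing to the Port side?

Edges leaving {Depot, P, Q, R, U}: R→V (9), U→Port (3).
Cut capacity = 9 + 3 = 12.

12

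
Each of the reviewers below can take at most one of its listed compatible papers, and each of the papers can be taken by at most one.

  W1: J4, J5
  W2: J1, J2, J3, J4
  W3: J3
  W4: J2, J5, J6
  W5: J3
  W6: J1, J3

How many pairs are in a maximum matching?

5

Unit-capacity flow: source→left, listed edges, right→sink; max matching = max flow.
Augmenting path W1→J4 (+1); matched 1.
Augmenting path W2→J1 (+1); matched 2.
Augmenting path W3→J3 (+1); matched 3.
Augmenting path W4→J2 (+1); matched 4.
Augmenting path W6→J1→W2→J2→W4→J5 (+1); matched 5.
No augmenting path remains; maximum matching = 5.
König certificate: {W1, W2, W4, W6, J3} is a vertex cover of size 5 (every listed pair touches it), so no matching can be larger.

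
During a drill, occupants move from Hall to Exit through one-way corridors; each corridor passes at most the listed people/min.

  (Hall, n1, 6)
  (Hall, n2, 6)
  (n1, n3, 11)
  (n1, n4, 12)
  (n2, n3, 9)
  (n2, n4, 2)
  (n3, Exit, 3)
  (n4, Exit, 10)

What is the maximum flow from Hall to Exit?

11

Augment Hall→n1→n3→Exit: bottleneck 3, flow now 3.
Augment Hall→n1→n4→Exit: bottleneck 3, flow now 6.
Augment Hall→n2→n4→Exit: bottleneck 2, flow now 8.
Augment Hall→n2→n3→n1→n4→Exit: bottleneck 3, flow now 11. (uses reverse residual edge)
No augmenting path remains; maximum flow = 11.
In the residual graph, reachable from Hall: {Hall, n2, n3}.
Min-cut edges: Hall→n1 (6), n2→n4 (2), n3→Exit (3); capacity 6 + 2 + 3 = 11.
This cut is saturated, so no flow can exceed 11.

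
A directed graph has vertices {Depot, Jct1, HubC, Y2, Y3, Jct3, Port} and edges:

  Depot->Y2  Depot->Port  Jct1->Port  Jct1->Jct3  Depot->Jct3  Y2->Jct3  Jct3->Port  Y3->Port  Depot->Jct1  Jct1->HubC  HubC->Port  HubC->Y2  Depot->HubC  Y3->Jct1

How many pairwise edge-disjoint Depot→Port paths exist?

Assign every edge capacity 1; by Menger, the answer equals the max flow.
Path Depot→Port (+1); total 1.
Path Depot→Jct1→Port (+1); total 2.
Path Depot→HubC→Port (+1); total 3.
Path Depot→Jct3→Port (+1); total 4.
No residual Depot→Port path; max flow = 4.
Certifying cut of size 4: {Depot→HubC, Depot→Jct1, Depot→Port, Jct3→Port}.

4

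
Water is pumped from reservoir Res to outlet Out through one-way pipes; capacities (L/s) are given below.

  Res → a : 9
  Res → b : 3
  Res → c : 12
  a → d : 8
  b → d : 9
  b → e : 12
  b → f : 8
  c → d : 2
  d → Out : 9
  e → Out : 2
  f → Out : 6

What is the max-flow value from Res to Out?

Augment Res→a→d→Out: bottleneck 8, flow now 8.
Augment Res→b→d→Out: bottleneck 1, flow now 9.
Augment Res→b→e→Out: bottleneck 2, flow now 11.
Augment Res→c→d→b→f→Out: bottleneck 1, flow now 12. (uses reverse residual edge)
No augmenting path remains; maximum flow = 12.
In the residual graph, reachable from Res: {Res, a, c, d}.
Min-cut edges: Res→b (3), d→Out (9); capacity 3 + 9 = 12.
This cut is saturated, so no flow can exceed 12.

12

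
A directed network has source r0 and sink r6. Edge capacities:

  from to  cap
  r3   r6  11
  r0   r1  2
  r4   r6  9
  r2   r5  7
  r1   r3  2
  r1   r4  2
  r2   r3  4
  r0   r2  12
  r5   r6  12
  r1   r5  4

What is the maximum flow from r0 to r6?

Augment r0→r1→r3→r6: bottleneck 2, flow now 2.
Augment r0→r2→r3→r6: bottleneck 4, flow now 6.
Augment r0→r2→r5→r6: bottleneck 7, flow now 13.
No augmenting path remains; maximum flow = 13.
In the residual graph, reachable from r0: {r0, r2}.
Min-cut edges: r0→r1 (2), r2→r3 (4), r2→r5 (7); capacity 2 + 4 + 7 = 13.
This cut is saturated, so no flow can exceed 13.

13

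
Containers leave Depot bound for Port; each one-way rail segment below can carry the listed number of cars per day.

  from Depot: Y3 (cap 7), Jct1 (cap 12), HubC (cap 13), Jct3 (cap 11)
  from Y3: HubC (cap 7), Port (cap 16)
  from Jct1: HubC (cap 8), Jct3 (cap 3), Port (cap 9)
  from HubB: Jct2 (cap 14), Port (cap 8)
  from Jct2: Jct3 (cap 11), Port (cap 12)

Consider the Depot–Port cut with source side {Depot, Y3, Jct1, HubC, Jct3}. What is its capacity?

25

Edges leaving {Depot, Y3, Jct1, HubC, Jct3}: Y3→Port (16), Jct1→Port (9).
Cut capacity = 16 + 9 = 25.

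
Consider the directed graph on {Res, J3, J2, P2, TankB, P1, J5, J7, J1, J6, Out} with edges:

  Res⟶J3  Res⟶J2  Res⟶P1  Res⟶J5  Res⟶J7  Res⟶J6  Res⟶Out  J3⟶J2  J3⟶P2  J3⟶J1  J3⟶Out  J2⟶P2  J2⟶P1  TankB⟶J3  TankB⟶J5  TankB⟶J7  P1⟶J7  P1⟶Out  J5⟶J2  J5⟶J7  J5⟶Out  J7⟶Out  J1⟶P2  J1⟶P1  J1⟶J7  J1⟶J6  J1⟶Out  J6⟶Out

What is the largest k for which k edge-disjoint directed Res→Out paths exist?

Assign every edge capacity 1; by Menger, the answer equals the max flow.
Path Res→Out (+1); total 1.
Path Res→J3→Out (+1); total 2.
Path Res→P1→Out (+1); total 3.
Path Res→J5→Out (+1); total 4.
Path Res→J7→Out (+1); total 5.
Path Res→J6→Out (+1); total 6.
No residual Res→Out path; max flow = 6.
Certifying cut of size 6: {J7→Out, P1→Out, Res→J3, Res→J5, Res→J6, Res→Out}.

6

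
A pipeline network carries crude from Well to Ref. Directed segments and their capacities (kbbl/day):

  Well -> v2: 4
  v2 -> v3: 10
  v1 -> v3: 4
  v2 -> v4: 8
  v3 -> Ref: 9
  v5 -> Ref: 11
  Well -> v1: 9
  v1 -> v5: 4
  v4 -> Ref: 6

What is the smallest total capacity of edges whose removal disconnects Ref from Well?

12

Augment Well→v1→v3→Ref: bottleneck 4, flow now 4.
Augment Well→v1→v5→Ref: bottleneck 4, flow now 8.
Augment Well→v2→v3→Ref: bottleneck 4, flow now 12.
No augmenting path remains; maximum flow = 12.
By max-flow min-cut, the minimum cut capacity equals the max flow.
In the residual graph, reachable from Well: {Well, v1}.
Min-cut edges: Well→v2 (4), v1→v3 (4), v1→v5 (4); capacity 4 + 4 + 4 = 12.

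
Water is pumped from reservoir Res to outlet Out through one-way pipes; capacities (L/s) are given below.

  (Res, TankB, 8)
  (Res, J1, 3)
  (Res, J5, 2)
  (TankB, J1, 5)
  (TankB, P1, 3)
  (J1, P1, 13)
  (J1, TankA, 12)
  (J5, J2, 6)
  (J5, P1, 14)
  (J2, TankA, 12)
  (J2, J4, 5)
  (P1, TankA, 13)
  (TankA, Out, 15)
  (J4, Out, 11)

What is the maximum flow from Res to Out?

13

Augment Res→J1→TankA→Out: bottleneck 3, flow now 3.
Augment Res→TankB→J1→TankA→Out: bottleneck 5, flow now 8.
Augment Res→TankB→P1→TankA→Out: bottleneck 3, flow now 11.
Augment Res→J5→J2→TankA→Out: bottleneck 2, flow now 13.
No augmenting path remains; maximum flow = 13.
In the residual graph, reachable from Res: {Res}.
Min-cut edges: Res→TankB (8), Res→J1 (3), Res→J5 (2); capacity 8 + 3 + 2 = 13.
This cut is saturated, so no flow can exceed 13.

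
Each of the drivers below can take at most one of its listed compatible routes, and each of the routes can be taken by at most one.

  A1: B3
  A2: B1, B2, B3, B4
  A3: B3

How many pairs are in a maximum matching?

2

Unit-capacity flow: source→left, listed edges, right→sink; max matching = max flow.
Augmenting path A1→B3 (+1); matched 1.
Augmenting path A2→B1 (+1); matched 2.
No augmenting path remains; maximum matching = 2.
König certificate: {A2, B3} is a vertex cover of size 2 (every listed pair touches it), so no matching can be larger.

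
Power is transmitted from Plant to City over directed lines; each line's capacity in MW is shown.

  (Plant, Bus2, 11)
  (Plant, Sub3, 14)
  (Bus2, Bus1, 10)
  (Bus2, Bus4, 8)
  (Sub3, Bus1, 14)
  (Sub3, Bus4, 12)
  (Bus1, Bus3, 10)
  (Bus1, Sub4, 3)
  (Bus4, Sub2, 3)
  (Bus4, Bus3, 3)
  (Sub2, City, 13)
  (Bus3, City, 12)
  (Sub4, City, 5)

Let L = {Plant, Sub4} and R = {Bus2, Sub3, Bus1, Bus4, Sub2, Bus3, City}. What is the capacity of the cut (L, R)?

Edges leaving {Plant, Sub4}: Plant→Bus2 (11), Plant→Sub3 (14), Sub4→City (5).
Cut capacity = 11 + 14 + 5 = 30.

30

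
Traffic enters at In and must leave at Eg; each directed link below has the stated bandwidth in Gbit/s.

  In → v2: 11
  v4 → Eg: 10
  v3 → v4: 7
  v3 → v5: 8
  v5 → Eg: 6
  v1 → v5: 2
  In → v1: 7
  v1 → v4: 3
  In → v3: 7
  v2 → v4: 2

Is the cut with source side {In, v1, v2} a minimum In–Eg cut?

Given cut capacity: 7 + 3 + 2 + 2 = 14.
Augment In→v1→v4→Eg: bottleneck 3, flow now 3.
Augment In→v1→v5→Eg: bottleneck 2, flow now 5.
Augment In→v2→v4→Eg: bottleneck 2, flow now 7.
Augment In→v3→v4→Eg: bottleneck 5, flow now 12.
Augment In→v3→v5→Eg: bottleneck 2, flow now 14.
No augmenting path remains; maximum flow = 14.
Cut capacity 14 equals the max flow, so it is a minimum cut.

Yes — it is a minimum cut (capacity 14).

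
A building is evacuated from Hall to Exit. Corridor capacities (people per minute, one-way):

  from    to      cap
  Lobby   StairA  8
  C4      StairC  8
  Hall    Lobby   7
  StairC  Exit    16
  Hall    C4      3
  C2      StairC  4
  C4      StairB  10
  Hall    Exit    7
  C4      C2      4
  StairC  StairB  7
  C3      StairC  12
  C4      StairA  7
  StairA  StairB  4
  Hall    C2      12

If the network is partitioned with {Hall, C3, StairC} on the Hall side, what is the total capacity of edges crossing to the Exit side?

52

Edges leaving {Hall, C3, StairC}: Hall→C4 (3), Hall→C2 (12), Hall→Lobby (7), Hall→Exit (7), StairC→StairB (7), StairC→Exit (16).
Cut capacity = 3 + 12 + 7 + 7 + 7 + 16 = 52.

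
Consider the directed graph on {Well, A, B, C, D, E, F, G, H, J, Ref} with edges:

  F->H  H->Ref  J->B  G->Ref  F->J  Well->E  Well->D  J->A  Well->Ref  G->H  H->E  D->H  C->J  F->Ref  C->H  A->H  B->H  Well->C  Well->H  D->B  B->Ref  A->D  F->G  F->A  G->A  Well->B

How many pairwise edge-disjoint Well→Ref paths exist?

3

Assign every edge capacity 1; by Menger, the answer equals the max flow.
Path Well→Ref (+1); total 1.
Path Well→B→Ref (+1); total 2.
Path Well→H→Ref (+1); total 3.
No residual Well→Ref path; max flow = 3.
Certifying cut of size 3: {B→Ref, H→Ref, Well→Ref}.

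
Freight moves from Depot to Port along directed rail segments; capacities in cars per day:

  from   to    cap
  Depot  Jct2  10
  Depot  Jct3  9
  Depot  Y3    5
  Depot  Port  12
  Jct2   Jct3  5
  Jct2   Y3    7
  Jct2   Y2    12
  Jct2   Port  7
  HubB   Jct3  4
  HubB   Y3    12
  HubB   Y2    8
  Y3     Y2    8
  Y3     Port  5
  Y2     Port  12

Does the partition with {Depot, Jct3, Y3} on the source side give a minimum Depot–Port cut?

Given cut capacity: 10 + 12 + 8 + 5 = 35.
Augment Depot→Port: bottleneck 12, flow now 12.
Augment Depot→Jct2→Port: bottleneck 7, flow now 19.
Augment Depot→Y3→Port: bottleneck 5, flow now 24.
Augment Depot→Jct2→Y2→Port: bottleneck 3, flow now 27.
No augmenting path remains; maximum flow = 27.
In the residual graph, reachable from Depot: {Depot, Jct3}.
Min-cut edges: Depot→Jct2 (10), Depot→Y3 (5), Depot→Port (12); capacity 10 + 5 + 12 = 27.
Cut capacity 35 exceeds the max flow 27, so it is not minimum.

No — its capacity is 35, but the minimum cut has capacity 27.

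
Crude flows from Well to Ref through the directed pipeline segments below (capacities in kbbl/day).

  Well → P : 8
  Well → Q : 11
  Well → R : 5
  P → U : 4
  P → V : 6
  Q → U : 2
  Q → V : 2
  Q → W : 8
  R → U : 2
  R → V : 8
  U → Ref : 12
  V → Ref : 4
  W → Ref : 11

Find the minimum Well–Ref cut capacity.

Augment Well→P→U→Ref: bottleneck 4, flow now 4.
Augment Well→P→V→Ref: bottleneck 4, flow now 8.
Augment Well→Q→U→Ref: bottleneck 2, flow now 10.
Augment Well→Q→W→Ref: bottleneck 8, flow now 18.
Augment Well→R→U→Ref: bottleneck 2, flow now 20.
No augmenting path remains; maximum flow = 20.
By max-flow min-cut, the minimum cut capacity equals the max flow.
In the residual graph, reachable from Well: {Well, P, Q, R, V}.
Min-cut edges: P→U (4), Q→U (2), Q→W (8), R→U (2), V→Ref (4); capacity 4 + 2 + 8 + 2 + 4 = 20.

20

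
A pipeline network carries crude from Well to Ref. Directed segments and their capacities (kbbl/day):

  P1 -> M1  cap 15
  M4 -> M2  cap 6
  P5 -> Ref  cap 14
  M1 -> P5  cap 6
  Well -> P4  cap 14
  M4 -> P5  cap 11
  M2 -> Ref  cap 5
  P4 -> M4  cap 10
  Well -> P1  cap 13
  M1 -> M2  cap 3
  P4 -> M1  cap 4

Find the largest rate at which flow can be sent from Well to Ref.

19

Augment Well→P1→M1→M2→Ref: bottleneck 3, flow now 3.
Augment Well→P1→M1→P5→Ref: bottleneck 6, flow now 9.
Augment Well→P4→M4→M2→Ref: bottleneck 2, flow now 11.
Augment Well→P4→M4→P5→Ref: bottleneck 8, flow now 19.
No augmenting path remains; maximum flow = 19.
In the residual graph, reachable from Well: {Well, P1, P4, M1}.
Min-cut edges: P4→M4 (10), M1→M2 (3), M1→P5 (6); capacity 10 + 3 + 6 = 19.
This cut is saturated, so no flow can exceed 19.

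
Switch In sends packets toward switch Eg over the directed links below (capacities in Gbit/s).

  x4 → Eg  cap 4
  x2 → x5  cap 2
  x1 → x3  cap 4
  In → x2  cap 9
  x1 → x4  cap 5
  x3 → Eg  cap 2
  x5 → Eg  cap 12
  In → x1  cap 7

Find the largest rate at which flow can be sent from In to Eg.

Augment In→x1→x3→Eg: bottleneck 2, flow now 2.
Augment In→x1→x4→Eg: bottleneck 4, flow now 6.
Augment In→x2→x5→Eg: bottleneck 2, flow now 8.
No augmenting path remains; maximum flow = 8.
In the residual graph, reachable from In: {In, x1, x2, x3, x4}.
Min-cut edges: x2→x5 (2), x3→Eg (2), x4→Eg (4); capacity 2 + 2 + 4 = 8.
This cut is saturated, so no flow can exceed 8.

8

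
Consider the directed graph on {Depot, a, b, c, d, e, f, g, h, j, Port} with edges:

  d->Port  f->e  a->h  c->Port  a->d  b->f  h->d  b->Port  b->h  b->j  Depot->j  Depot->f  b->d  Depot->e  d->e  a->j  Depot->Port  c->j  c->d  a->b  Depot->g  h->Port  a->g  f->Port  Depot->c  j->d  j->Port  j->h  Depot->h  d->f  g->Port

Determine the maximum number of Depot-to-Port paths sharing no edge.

6

Assign every edge capacity 1; by Menger, the answer equals the max flow.
Path Depot→Port (+1); total 1.
Path Depot→c→Port (+1); total 2.
Path Depot→f→Port (+1); total 3.
Path Depot→g→Port (+1); total 4.
Path Depot→h→Port (+1); total 5.
Path Depot→j→Port (+1); total 6.
No residual Depot→Port path; max flow = 6.
Certifying cut of size 6: {Depot→Port, Depot→c, Depot→f, Depot→g, Depot→h, Depot→j}.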